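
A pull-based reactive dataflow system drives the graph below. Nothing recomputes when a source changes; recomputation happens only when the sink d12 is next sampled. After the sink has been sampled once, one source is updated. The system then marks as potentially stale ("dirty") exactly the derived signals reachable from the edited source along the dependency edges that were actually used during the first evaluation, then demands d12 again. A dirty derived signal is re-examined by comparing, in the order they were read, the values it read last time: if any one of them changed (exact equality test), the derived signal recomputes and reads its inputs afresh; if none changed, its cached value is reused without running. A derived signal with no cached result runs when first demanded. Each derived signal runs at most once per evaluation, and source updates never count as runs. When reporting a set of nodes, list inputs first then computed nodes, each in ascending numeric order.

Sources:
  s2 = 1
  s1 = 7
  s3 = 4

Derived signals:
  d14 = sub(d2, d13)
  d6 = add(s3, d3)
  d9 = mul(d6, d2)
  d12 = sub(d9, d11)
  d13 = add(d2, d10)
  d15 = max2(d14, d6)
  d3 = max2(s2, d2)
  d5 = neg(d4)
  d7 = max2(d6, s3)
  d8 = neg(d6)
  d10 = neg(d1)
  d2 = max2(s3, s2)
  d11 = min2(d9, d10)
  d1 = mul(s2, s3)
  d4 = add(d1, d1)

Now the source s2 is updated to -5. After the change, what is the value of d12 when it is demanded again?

New value of d12: 12.
Key observation: the cutoff stops propagation at d6 — its inputs' values are unchanged, so it reuses its cache.

First evaluation (everything demanded from the output):
  d1 = mul(1, 4) = 4
  d2 = max2(4, 1) = 4
  d3 = max2(1, 4) = 4
  d6 = add(4, 4) = 8
  d9 = mul(8, 4) = 32
  d10 = neg(4) = -4
  d11 = min2(32, -4) = -4
  d12 = sub(32, -4) = 36

Propagation after the edit:
  d1: runs — s2 1->-5; result -20.
  d2: runs — s2 1->-5; result 4 (same value as before).
  d3: runs — s2 1->-5; result 4 (same value as before).
  d6: checked — values it read are unchanged (s3 unchanged, d3 unchanged); reused cached 8 without running.
  d9: checked — values it read are unchanged (d6 unchanged, d2 unchanged); reused cached 32 without running.
  d10: runs — d1 4->-20; result 20.
  d11: runs — d10 -4->20; result 20.
  d12: runs — d11 -4->20; result 12.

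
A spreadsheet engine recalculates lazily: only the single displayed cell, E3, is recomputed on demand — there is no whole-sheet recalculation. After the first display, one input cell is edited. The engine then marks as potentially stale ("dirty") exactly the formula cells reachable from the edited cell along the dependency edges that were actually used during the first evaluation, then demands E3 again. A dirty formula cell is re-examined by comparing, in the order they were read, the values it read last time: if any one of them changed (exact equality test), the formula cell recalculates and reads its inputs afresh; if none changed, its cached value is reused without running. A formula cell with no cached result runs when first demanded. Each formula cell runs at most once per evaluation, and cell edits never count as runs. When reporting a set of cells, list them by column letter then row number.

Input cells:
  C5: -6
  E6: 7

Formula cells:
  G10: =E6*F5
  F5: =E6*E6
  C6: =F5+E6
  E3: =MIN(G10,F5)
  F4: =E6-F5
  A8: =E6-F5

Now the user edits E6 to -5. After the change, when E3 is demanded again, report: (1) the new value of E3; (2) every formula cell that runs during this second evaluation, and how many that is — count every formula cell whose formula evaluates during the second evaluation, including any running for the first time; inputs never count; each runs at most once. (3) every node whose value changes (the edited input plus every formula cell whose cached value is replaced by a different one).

New value of E3: -125.
Formula cells that run: E3, F5, G10 — 3 in total.
Values that change: E3, E6, F5, G10.

First evaluation (everything demanded from the output):
  F5 = 7 * 7 = 49
  G10 = 7 * 49 = 343
  E3 = MIN(343, 49) = 49

Propagation after the edit:
  F5: runs — E6 7->-5; E6 7->-5; result 25.
  G10: runs — E6 7->-5; F5 49->25; result -125.
  E3: runs — G10 343->-125; F5 49->25; result -125.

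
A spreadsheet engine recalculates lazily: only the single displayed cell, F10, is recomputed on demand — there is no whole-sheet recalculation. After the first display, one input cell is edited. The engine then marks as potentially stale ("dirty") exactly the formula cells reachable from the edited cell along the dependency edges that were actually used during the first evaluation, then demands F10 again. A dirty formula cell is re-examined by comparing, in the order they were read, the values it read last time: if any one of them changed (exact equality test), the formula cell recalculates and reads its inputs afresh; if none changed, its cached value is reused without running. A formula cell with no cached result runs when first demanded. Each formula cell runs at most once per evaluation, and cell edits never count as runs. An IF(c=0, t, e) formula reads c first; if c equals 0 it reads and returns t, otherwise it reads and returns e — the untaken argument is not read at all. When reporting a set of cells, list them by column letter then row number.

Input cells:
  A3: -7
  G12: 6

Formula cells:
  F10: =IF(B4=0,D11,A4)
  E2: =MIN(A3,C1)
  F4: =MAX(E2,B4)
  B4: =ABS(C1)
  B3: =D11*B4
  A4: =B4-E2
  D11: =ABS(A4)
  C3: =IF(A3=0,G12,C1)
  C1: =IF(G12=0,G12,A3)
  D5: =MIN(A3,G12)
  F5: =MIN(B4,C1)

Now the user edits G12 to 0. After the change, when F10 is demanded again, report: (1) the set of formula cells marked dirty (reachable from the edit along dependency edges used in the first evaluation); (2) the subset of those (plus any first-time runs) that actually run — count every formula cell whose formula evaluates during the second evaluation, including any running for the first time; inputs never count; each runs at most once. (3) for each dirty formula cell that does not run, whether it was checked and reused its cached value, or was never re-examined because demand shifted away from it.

First evaluation (everything demanded from the output):
  C1 = IF(G12=0: G12=6 -> else branch A3) = -7
  B4 = ABS(-7) = 7
  E2 = MIN(-7, -7) = -7
  A4 = 7 - -7 = 14
  F10 = IF(B4=0: B4=7 -> else branch A4) = 14

Propagation after the edit:
  C1: runs — G12 6->0; result 0.
  B4: runs — C1 -7->0; result 0.
  E2: runs — C1 -7->0; result -7 (same value as before).
  A4: runs — B4 7->0; result 7.
  D11: demanded for the first time — runs, produces 7.
  F10: runs — B4 7->0; A4 14->7; result 7.

Key observation: a condition flipped, so demand reaches new nodes — D11 runs for the first time.

Marked dirty: A4, B4, C1, E2, F10.
Formula cells that run: A4, B4, C1, D11, E2, F10 — 6 in total.
Every dirty formula cell ran.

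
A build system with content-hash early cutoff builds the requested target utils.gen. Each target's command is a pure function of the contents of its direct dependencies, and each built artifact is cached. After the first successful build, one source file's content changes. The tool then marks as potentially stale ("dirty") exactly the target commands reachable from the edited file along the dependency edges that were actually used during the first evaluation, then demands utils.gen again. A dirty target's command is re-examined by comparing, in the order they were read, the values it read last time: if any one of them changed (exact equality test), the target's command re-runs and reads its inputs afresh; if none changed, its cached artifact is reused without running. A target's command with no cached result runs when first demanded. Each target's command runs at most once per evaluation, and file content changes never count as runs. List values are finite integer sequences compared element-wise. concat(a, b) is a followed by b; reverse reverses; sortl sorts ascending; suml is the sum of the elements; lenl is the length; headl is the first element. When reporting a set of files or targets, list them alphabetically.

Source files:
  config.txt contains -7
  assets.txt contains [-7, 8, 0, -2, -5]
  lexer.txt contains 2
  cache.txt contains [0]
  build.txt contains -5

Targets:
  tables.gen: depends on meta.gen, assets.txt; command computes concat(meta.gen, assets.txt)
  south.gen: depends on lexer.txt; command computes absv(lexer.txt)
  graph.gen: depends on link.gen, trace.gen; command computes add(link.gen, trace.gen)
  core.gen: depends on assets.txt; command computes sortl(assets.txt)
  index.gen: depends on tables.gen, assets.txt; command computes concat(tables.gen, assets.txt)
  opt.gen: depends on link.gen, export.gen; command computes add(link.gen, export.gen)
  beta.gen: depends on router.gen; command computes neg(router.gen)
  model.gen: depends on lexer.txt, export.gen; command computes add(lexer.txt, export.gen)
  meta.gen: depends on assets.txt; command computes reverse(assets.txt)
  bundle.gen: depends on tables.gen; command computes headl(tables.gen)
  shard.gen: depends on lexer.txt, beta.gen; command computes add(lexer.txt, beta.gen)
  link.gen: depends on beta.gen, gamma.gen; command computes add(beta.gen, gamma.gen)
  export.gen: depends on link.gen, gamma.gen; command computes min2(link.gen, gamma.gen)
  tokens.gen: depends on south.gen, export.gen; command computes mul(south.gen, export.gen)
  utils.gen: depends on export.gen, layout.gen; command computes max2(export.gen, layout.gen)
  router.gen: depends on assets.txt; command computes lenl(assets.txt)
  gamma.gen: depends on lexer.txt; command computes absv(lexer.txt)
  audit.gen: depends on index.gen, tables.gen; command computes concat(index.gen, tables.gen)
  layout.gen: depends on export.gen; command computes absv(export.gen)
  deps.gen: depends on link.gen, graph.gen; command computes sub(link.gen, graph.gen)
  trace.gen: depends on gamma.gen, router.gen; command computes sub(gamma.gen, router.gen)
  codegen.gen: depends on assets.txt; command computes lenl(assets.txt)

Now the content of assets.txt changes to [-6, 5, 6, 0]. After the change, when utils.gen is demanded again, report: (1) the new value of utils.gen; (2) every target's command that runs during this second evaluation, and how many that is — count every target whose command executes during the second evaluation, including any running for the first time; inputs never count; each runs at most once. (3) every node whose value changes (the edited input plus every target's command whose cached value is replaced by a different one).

First evaluation (everything demanded from the output):
  gamma.gen = absv(2) = 2
  router.gen = lenl([-7, 8, 0, -2, -5]) = 5
  beta.gen = neg(5) = -5
  link.gen = add(-5, 2) = -3
  export.gen = min2(-3, 2) = -3
  layout.gen = absv(-3) = 3
  utils.gen = max2(-3, 3) = 3

Propagation after the edit:
  router.gen: runs — assets.txt [-7, 8, 0, -2, -5]->[-6, 5, 6, 0]; result 4.
  beta.gen: runs — router.gen 5->4; result -4.
  link.gen: runs — beta.gen -5->-4; result -2.
  export.gen: runs — link.gen -3->-2; result -2.
  layout.gen: runs — export.gen -3->-2; result 2.
  utils.gen: runs — export.gen -3->-2; layout.gen 3->2; result 2.

New value of utils.gen: 2.
Target commands that run: beta.gen, export.gen, layout.gen, link.gen, router.gen, utils.gen — 6 in total.
Values that change: assets.txt, beta.gen, export.gen, layout.gen, link.gen, router.gen, utils.gen.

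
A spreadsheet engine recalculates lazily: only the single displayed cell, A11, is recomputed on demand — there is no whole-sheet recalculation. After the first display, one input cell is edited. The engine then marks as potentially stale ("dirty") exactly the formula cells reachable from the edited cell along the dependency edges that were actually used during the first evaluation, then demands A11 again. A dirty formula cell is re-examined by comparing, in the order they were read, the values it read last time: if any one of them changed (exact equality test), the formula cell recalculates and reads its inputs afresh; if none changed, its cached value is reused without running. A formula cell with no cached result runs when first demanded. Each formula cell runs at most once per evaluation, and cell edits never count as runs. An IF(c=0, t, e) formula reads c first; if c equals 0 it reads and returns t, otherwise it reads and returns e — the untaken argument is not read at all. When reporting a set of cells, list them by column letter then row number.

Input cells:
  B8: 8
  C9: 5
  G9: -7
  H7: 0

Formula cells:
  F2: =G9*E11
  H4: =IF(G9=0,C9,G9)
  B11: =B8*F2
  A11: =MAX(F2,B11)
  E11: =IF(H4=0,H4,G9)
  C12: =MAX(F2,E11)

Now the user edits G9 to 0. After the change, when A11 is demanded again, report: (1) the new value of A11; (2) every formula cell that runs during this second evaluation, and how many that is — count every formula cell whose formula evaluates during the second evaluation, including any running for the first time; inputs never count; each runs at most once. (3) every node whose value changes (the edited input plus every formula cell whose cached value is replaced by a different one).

First evaluation (everything demanded from the output):
  H4 = IF(G9=0: G9=-7 -> else branch G9) = -7
  E11 = IF(H4=0: H4=-7 -> else branch G9) = -7
  F2 = -7 * -7 = 49
  B11 = 8 * 49 = 392
  A11 = MAX(49, 392) = 392

Propagation after the edit:
  H4: runs — G9 -7->0; G9 -7->0; result 5.
  E11: runs — H4 -7->5; G9 -7->0; result 0.
  F2: runs — G9 -7->0; E11 -7->0; result 0.
  B11: runs — F2 49->0; result 0.
  A11: runs — F2 49->0; B11 392->0; result 0.

New value of A11: 0.
Formula cells that run: A11, B11, E11, F2, H4 — 5 in total.
Values that change: A11, B11, E11, F2, G9, H4.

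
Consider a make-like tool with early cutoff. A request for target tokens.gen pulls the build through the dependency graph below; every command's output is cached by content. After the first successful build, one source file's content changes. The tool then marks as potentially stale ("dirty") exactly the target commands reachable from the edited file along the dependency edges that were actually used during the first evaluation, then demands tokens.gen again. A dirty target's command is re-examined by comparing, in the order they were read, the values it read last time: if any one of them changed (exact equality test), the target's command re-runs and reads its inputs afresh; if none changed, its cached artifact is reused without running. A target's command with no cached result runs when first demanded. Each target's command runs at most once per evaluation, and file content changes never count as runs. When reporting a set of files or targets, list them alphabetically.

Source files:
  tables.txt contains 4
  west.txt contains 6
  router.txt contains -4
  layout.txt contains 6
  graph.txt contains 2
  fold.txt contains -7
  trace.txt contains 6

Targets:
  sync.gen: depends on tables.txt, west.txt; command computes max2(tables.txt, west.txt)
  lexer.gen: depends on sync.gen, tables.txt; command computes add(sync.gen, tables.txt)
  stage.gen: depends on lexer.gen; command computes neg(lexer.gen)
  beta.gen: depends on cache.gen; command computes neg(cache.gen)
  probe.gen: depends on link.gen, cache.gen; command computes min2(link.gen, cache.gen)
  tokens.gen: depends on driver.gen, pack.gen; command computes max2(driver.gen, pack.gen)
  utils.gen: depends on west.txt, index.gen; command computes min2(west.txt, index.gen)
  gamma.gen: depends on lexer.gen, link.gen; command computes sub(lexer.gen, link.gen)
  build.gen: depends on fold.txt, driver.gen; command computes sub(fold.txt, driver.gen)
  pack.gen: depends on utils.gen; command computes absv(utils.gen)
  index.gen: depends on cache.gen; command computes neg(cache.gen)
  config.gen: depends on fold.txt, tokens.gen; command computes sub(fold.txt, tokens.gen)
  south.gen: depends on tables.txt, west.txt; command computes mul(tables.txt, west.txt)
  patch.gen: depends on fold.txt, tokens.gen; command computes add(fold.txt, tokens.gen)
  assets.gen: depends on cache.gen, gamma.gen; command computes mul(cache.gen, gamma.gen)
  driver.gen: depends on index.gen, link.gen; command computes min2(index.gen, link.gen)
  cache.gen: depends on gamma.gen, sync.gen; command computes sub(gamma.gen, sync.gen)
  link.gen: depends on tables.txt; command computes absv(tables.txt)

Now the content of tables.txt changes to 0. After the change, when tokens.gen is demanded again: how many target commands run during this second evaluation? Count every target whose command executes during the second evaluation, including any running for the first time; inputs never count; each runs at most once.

5 target commands run: driver.gen, gamma.gen, lexer.gen, link.gen, sync.gen.
Note where the cutoff bites: cache.gen is checked, finds nothing changed, and keeps its cache.

First demand of the output computes:
  link.gen = absv(4) = 4
  sync.gen = max2(4, 6) = 6
  lexer.gen = add(6, 4) = 10
  gamma.gen = sub(10, 4) = 6
  cache.gen = sub(6, 6) = 0
  index.gen = neg(0) = 0
  driver.gen = min2(0, 4) = 0
  utils.gen = min2(6, 0) = 0
  pack.gen = absv(0) = 0
  tokens.gen = max2(0, 0) = 0

After the edit, cleaning proceeds:
  link.gen: a read changed (tables.txt 4->0) — executes, giving 0.
  sync.gen: a read changed (tables.txt 4->0) — executes, giving 6 — identical to its old value.
  lexer.gen: a read changed (tables.txt 4->0) — executes, giving 6.
  gamma.gen: a read changed (lexer.gen 10->6; link.gen 4->0) — executes, giving 6 — identical to its old value.
  cache.gen: dirty, but its reads are unchanged (gamma.gen unchanged, sync.gen unchanged); cached 0 stands.
  index.gen: dirty, but its reads are unchanged (cache.gen unchanged); cached 0 stands.
  driver.gen: a read changed (link.gen 4->0) — executes, giving 0 — identical to its old value.
  utils.gen: dirty, but its reads are unchanged (west.txt unchanged, index.gen unchanged); cached 0 stands.
  pack.gen: dirty, but its reads are unchanged (utils.gen unchanged); cached 0 stands.
  tokens.gen: dirty, but its reads are unchanged (driver.gen unchanged, pack.gen unchanged); cached 0 stands.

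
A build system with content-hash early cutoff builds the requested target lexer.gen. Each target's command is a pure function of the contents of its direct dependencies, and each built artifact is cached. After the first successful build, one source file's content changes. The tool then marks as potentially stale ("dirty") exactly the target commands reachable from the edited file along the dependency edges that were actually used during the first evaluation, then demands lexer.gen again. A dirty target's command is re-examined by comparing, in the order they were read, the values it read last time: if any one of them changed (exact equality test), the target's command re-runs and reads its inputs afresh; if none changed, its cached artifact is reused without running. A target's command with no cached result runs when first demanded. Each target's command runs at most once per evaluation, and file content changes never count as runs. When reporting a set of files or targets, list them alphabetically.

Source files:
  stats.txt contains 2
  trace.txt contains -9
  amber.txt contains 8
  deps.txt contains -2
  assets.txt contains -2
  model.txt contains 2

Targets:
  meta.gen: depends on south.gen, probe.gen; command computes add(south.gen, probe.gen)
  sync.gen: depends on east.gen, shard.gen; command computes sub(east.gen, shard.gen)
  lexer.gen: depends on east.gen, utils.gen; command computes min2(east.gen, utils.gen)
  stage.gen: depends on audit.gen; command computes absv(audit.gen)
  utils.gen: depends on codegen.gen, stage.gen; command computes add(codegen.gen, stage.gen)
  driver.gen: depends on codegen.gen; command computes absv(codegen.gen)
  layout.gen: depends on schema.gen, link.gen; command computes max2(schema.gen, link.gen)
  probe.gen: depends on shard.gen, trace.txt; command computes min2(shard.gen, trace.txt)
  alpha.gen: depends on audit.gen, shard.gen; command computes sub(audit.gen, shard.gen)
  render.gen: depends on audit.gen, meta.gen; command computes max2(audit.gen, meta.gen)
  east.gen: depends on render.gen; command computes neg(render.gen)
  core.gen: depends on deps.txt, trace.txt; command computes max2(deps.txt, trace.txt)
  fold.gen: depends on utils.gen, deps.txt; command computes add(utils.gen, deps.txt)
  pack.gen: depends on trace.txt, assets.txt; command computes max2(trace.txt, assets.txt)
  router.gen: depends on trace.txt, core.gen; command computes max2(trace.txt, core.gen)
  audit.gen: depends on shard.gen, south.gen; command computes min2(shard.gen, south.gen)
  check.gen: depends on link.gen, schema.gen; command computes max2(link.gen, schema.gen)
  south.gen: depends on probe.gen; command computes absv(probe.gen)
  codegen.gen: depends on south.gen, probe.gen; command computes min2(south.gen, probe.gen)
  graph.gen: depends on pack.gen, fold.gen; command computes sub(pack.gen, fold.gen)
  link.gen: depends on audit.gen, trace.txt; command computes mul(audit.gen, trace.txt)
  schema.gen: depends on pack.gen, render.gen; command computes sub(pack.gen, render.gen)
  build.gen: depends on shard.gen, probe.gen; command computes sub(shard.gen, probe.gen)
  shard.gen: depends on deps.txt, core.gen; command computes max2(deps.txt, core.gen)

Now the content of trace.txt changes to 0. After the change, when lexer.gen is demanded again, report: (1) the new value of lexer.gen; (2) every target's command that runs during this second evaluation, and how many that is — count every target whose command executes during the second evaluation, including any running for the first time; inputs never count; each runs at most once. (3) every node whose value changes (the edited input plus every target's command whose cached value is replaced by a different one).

New value of lexer.gen: 0.
Target commands that run: audit.gen, codegen.gen, core.gen, lexer.gen, meta.gen, probe.gen, render.gen, shard.gen, south.gen, stage.gen, utils.gen — 11 in total.
Values that change: audit.gen, codegen.gen, core.gen, lexer.gen, probe.gen, shard.gen, south.gen, stage.gen, trace.txt, utils.gen.
Key observation: the cutoff stops propagation at east.gen — its inputs' values are unchanged, so it reuses its cache.

First evaluation (everything demanded from the output):
  core.gen = max2(-2, -9) = -2
  shard.gen = max2(-2, -2) = -2
  probe.gen = min2(-2, -9) = -9
  south.gen = absv(-9) = 9
  audit.gen = min2(-2, 9) = -2
  codegen.gen = min2(9, -9) = -9
  meta.gen = add(9, -9) = 0
  render.gen = max2(-2, 0) = 0
  east.gen = neg(0) = 0
  stage.gen = absv(-2) = 2
  utils.gen = add(-9, 2) = -7
  lexer.gen = min2(0, -7) = -7

Propagation after the edit:
  core.gen: runs — trace.txt -9->0; result 0.
  shard.gen: runs — core.gen -2->0; result 0.
  probe.gen: runs — shard.gen -2->0; trace.txt -9->0; result 0.
  south.gen: runs — probe.gen -9->0; result 0.
  audit.gen: runs — shard.gen -2->0; south.gen 9->0; result 0.
  codegen.gen: runs — south.gen 9->0; probe.gen -9->0; result 0.
  meta.gen: runs — south.gen 9->0; probe.gen -9->0; result 0 (same value as before).
  render.gen: runs — audit.gen -2->0; result 0 (same value as before).
  east.gen: checked — values it read are unchanged (render.gen unchanged); reused cached 0 without running.
  stage.gen: runs — audit.gen -2->0; result 0.
  utils.gen: runs — codegen.gen -9->0; stage.gen 2->0; result 0.
  lexer.gen: runs — utils.gen -7->0; result 0.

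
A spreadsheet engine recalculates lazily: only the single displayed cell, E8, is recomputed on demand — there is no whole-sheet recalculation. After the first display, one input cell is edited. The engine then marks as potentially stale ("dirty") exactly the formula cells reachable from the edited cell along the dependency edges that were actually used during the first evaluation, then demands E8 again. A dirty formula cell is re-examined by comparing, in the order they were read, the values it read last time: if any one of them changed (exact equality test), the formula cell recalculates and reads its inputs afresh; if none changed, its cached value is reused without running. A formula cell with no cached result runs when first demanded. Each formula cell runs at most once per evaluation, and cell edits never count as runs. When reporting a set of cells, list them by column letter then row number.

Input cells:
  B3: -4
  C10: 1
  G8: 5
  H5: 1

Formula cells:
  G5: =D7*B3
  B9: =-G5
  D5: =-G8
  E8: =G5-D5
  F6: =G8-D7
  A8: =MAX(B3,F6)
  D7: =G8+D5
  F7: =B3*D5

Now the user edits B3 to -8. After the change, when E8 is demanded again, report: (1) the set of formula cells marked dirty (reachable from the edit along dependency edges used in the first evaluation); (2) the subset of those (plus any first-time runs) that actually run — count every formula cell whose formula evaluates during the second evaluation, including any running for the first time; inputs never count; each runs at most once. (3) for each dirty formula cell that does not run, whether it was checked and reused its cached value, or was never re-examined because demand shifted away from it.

Marked dirty: E8, G5.
Formula cells that run: G5 — 1 in total.
Checked but reused from cache: E8.
Key observation: the change is absorbed at G5 — it re-runs but produces the same value, and the output's value is unchanged.

First evaluation (everything demanded from the output):
  D5 = -(5) = -5
  D7 = 5 + -5 = 0
  G5 = 0 * -4 = 0
  E8 = 0 - -5 = 5

Propagation after the edit:
  G5: runs — B3 -4->-8; result 0 (same value as before).
  E8: checked — values it read are unchanged (G5 unchanged, D5 unchanged); reused cached 5 without running.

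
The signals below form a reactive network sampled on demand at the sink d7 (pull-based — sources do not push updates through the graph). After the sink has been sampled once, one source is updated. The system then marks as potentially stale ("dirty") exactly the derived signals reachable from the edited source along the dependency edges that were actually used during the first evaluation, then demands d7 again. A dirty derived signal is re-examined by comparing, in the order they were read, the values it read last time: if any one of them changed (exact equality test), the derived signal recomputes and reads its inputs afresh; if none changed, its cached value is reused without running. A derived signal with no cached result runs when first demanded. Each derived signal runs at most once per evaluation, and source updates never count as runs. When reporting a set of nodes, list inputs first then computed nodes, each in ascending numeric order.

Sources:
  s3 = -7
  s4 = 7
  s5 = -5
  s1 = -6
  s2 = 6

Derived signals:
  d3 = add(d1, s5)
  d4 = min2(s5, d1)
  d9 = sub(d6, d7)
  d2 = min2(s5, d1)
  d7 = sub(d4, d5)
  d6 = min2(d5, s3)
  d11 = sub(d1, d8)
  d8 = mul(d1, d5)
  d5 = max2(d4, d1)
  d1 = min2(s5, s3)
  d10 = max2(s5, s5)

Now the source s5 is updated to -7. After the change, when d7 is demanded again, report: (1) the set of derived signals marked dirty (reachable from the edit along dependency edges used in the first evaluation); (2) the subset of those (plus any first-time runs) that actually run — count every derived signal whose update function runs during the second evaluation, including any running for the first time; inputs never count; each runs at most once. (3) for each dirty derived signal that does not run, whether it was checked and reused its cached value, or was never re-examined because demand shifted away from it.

Initial pass — values computed on the first demand:
  d1 = min2(-5, -7) = -7
  d4 = min2(-5, -7) = -7
  d5 = max2(-7, -7) = -7
  d7 = sub(-7, -7) = 0

Second demand — change propagation:
  d1: re-runs because s5 -5->-7; new result -7 (unchanged).
  d4: re-runs because s5 -5->-7; new result -7 (unchanged).
  d5: re-examined; everything it read last time is the same (d4 unchanged, d1 unchanged) — cache -7 kept, no run.
  d7: re-examined; everything it read last time is the same (d4 unchanged, d5 unchanged) — cache 0 kept, no run.

The important point: at d5 every value read last time is unchanged, so the dirty flag clears without a run.

Dirty set: d1, d4, d5, d7.
Run set: d1, d4 (2 run).
Re-examined without running (cache reused): d5, d7.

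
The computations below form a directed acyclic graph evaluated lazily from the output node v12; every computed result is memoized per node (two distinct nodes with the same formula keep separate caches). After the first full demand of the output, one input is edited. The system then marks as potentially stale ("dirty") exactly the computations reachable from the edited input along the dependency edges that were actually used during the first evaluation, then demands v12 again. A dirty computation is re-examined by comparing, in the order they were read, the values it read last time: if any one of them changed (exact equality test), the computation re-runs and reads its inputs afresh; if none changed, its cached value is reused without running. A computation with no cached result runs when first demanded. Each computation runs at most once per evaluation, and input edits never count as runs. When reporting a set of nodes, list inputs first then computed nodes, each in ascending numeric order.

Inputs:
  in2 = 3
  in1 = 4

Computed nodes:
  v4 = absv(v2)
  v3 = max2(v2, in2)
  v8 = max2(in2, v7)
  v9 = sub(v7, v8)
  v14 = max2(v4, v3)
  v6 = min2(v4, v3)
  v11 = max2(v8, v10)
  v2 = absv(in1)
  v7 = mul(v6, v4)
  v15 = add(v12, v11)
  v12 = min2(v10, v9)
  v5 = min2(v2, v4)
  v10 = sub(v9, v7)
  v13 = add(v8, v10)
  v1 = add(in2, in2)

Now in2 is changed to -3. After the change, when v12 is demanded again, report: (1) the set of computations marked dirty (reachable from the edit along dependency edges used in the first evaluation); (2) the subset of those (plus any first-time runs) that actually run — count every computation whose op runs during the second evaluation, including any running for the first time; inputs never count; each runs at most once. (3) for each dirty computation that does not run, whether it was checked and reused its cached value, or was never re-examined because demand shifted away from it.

The edit dirties: v3, v6, v7, v8, v9, v10, v12.
2 computations run: v3, v8.
Cache hits after checking: v6, v7, v9, v10, v12.
Note where the cutoff bites: v6 is checked, finds nothing changed, and keeps its cache.

First demand of the output computes:
  v2 = absv(4) = 4
  v3 = max2(4, 3) = 4
  v4 = absv(4) = 4
  v6 = min2(4, 4) = 4
  v7 = mul(4, 4) = 16
  v8 = max2(3, 16) = 16
  v9 = sub(16, 16) = 0
  v10 = sub(0, 16) = -16
  v12 = min2(-16, 0) = -16

After the edit, cleaning proceeds:
  v3: a read changed (in2 3->-3) — executes, giving 4 — identical to its old value.
  v6: dirty, but its reads are unchanged (v4 unchanged, v3 unchanged); cached 4 stands.
  v7: dirty, but its reads are unchanged (v6 unchanged, v4 unchanged); cached 16 stands.
  v8: a read changed (in2 3->-3) — executes, giving 16 — identical to its old value.
  v9: dirty, but its reads are unchanged (v7 unchanged, v8 unchanged); cached 0 stands.
  v10: dirty, but its reads are unchanged (v9 unchanged, v7 unchanged); cached -16 stands.
  v12: dirty, but its reads are unchanged (v10 unchanged, v9 unchanged); cached -16 stands.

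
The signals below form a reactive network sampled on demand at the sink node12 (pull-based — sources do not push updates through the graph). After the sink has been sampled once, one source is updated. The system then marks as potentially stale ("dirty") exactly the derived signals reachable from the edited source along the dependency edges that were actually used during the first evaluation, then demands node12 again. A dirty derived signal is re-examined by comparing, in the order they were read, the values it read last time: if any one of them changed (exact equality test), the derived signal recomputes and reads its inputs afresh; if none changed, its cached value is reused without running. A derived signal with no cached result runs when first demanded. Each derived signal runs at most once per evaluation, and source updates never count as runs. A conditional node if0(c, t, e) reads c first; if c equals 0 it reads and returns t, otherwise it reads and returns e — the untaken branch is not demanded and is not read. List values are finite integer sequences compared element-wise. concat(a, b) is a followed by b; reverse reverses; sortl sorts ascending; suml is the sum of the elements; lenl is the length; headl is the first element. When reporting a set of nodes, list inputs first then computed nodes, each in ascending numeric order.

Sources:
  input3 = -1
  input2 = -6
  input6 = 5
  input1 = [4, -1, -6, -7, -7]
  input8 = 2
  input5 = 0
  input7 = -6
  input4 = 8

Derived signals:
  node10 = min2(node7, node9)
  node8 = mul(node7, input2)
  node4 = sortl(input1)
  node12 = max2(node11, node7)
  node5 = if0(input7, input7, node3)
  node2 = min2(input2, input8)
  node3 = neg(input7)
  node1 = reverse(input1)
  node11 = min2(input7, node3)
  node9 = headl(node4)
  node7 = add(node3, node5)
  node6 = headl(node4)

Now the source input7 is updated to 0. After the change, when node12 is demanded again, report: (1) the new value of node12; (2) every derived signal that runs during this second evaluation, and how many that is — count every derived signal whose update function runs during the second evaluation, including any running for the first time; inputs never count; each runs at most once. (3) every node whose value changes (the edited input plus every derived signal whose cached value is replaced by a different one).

Initial pass — values computed on the first demand:
  node3 = neg(-6) = 6
  node5 = if0(input7=-6 -> else branch node3) = 6
  node7 = add(6, 6) = 12
  node11 = min2(-6, 6) = -6
  node12 = max2(-6, 12) = 12

Second demand — change propagation:
  node3: re-runs because input7 -6->0; new result 0.
  node5: re-runs because input7 -6->0; node3 6->0; new result 0.
  node7: re-runs because node3 6->0; node5 6->0; new result 0.
  node11: re-runs because input7 -6->0; node3 6->0; new result 0.
  node12: re-runs because node11 -6->0; node7 12->0; new result 0.

node12 now evaluates to 0.
Run set: node3, node5, node7, node11, node12 (5 run).
Changed values: input7, node3, node5, node7, node11, node12.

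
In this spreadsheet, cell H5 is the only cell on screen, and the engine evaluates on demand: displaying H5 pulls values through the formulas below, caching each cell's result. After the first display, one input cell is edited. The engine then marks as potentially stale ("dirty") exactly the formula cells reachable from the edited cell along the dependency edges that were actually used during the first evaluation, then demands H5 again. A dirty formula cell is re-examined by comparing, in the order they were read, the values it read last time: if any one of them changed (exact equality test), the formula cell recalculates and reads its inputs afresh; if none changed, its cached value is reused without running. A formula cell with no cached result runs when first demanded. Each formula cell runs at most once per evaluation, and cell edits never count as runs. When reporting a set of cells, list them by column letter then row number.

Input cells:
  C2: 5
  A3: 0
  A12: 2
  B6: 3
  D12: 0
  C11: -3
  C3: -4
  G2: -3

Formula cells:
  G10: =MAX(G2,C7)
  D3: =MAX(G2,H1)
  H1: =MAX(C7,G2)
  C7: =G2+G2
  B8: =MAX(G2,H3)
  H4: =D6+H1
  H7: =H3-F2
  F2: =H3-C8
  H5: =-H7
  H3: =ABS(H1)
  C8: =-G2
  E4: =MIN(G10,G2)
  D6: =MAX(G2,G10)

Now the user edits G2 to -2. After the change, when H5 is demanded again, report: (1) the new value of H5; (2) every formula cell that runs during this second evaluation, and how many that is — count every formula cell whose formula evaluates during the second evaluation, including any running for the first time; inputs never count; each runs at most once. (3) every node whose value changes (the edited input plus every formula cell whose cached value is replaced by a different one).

Initial pass — values computed on the first demand:
  C7 = -3 + -3 = -6
  C8 = -(-3) = 3
  H1 = MAX(-6, -3) = -3
  H3 = ABS(-3) = 3
  F2 = 3 - 3 = 0
  H7 = 3 - 0 = 3
  H5 = -(3) = -3

Second demand — change propagation:
  C7: re-runs because G2 -3->-2; G2 -3->-2; new result -4.
  C8: re-runs because G2 -3->-2; new result 2.
  H1: re-runs because C7 -6->-4; G2 -3->-2; new result -2.
  H3: re-runs because H1 -3->-2; new result 2.
  F2: re-runs because H3 3->2; C8 3->2; new result 0 (unchanged).
  H7: re-runs because H3 3->2; new result 2.
  H5: re-runs because H7 3->2; new result -2.

H5 now evaluates to -2.
Run set: C7, C8, F2, H1, H3, H5, H7 (7 run).
Changed values: C7, C8, G2, H1, H3, H5, H7.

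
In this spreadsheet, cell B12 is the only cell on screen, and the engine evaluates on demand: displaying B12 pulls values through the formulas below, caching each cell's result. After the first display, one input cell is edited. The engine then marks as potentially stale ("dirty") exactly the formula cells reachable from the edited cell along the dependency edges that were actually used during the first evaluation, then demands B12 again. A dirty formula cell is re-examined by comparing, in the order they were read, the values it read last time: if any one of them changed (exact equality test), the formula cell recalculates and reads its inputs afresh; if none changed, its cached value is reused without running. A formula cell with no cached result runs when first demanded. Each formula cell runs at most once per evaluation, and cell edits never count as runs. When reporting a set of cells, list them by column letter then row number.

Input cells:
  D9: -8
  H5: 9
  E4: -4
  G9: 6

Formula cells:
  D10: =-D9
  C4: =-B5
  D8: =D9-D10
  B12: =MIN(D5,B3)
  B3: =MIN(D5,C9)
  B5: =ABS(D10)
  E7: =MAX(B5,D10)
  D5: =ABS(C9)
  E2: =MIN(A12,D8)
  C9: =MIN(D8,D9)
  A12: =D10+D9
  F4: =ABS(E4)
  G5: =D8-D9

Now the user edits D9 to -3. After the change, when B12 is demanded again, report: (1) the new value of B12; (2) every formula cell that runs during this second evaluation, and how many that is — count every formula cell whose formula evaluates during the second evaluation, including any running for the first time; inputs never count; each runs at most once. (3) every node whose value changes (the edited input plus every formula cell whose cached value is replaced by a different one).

Initial pass — values computed on the first demand:
  D10 = -(-8) = 8
  D8 = -8 - 8 = -16
  C9 = MIN(-16, -8) = -16
  D5 = ABS(-16) = 16
  B3 = MIN(16, -16) = -16
  B12 = MIN(16, -16) = -16

Second demand — change propagation:
  D10: re-runs because D9 -8->-3; new result 3.
  D8: re-runs because D9 -8->-3; D10 8->3; new result -6.
  C9: re-runs because D8 -16->-6; D9 -8->-3; new result -6.
  D5: re-runs because C9 -16->-6; new result 6.
  B3: re-runs because D5 16->6; C9 -16->-6; new result -6.
  B12: re-runs because D5 16->6; B3 -16->-6; new result -6.

B12 now evaluates to -6.
Run set: B3, B12, C9, D5, D8, D10 (6 run).
Changed values: B3, B12, C9, D5, D8, D9, D10.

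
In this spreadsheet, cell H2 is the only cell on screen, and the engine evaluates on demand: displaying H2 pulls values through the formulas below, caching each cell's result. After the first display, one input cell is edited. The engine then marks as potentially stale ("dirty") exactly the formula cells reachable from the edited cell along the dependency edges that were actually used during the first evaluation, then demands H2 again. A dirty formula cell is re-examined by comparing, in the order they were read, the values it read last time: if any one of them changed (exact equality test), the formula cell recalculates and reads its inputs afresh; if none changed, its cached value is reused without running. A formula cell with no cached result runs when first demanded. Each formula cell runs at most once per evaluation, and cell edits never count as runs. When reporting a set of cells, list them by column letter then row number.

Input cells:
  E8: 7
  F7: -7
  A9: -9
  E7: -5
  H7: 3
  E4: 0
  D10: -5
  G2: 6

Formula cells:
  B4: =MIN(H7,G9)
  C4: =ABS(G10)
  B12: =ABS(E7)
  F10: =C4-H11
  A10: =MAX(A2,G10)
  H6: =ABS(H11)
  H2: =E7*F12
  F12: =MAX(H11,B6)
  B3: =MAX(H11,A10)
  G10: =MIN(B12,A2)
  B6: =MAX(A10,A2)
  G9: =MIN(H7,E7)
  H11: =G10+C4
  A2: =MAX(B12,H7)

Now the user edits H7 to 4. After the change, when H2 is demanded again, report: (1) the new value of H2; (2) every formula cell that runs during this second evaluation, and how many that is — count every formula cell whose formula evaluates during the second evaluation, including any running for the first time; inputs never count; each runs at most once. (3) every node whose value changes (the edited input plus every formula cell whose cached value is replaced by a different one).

Initial pass — values computed on the first demand:
  B12 = ABS(-5) = 5
  A2 = MAX(5, 3) = 5
  G10 = MIN(5, 5) = 5
  A10 = MAX(5, 5) = 5
  B6 = MAX(5, 5) = 5
  C4 = ABS(5) = 5
  H11 = 5 + 5 = 10
  F12 = MAX(10, 5) = 10
  H2 = -5 * 10 = -50

Second demand — change propagation:
  A2: re-runs because H7 3->4; new result 5 (unchanged).
  G10: re-examined; everything it read last time is the same (B12 unchanged, A2 unchanged) — cache 5 kept, no run.
  A10: re-examined; everything it read last time is the same (A2 unchanged, G10 unchanged) — cache 5 kept, no run.
  B6: re-examined; everything it read last time is the same (A10 unchanged, A2 unchanged) — cache 5 kept, no run.
  C4: re-examined; everything it read last time is the same (G10 unchanged) — cache 5 kept, no run.
  H11: re-examined; everything it read last time is the same (G10 unchanged, C4 unchanged) — cache 10 kept, no run.
  F12: re-examined; everything it read last time is the same (H11 unchanged, B6 unchanged) — cache 10 kept, no run.
  H2: re-examined; everything it read last time is the same (E7 unchanged, F12 unchanged) — cache -50 kept, no run.

The important point: A2 recomputes to an identical value, and the output ends up unchanged.

H2 now evaluates to -50.
Run set: A2 (1 run).
Changed values: H7.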